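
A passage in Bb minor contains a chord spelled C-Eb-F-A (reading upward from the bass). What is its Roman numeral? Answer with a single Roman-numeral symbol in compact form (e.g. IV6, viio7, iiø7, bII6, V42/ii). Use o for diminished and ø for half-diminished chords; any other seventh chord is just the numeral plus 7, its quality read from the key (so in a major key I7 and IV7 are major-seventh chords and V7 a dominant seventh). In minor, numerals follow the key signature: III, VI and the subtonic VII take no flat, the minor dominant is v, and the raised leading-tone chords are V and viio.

V43

The pitches F-A-C-Eb form a dominant seventh chord rooted on F.
In Bb minor, F is the dominant; the diatonic dominant seventh chord there is V7.
With C in the bass the chord is in second inversion, so the figured bass is 43.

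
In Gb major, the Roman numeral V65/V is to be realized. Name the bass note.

C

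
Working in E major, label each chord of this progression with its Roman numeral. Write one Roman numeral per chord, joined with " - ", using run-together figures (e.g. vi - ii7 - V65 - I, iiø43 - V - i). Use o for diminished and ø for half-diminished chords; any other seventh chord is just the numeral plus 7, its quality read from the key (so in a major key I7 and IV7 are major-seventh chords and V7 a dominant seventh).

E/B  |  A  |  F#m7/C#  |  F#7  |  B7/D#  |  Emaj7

I64 - IV - ii43 - V7/V - V65 - I7

E/B has root E, degree 1 in E major, so I64.
A has root A, degree 4 in E major, so IV.
F#m7/C#: minor seventh chord on F# = scale degree 2 → ii43.
F#7: a dominant seventh chord on F#, the applied dominant of V → V7/V.
B7/D# has root B, degree 5 in E major, so V65.
Emaj7: root E is the tonic; major seventh chord there is I7.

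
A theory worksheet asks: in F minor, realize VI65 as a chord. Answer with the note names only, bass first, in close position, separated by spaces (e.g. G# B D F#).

In F minor, scale degree 6 is Db, and the diatonic chord built there is a major seventh chord.
That chord is spelled Db-F-Ab-C.
The figured bass 65 indicates first inversion, placing the third (F) in the bass: F-Ab-C-Db.

F Ab C Db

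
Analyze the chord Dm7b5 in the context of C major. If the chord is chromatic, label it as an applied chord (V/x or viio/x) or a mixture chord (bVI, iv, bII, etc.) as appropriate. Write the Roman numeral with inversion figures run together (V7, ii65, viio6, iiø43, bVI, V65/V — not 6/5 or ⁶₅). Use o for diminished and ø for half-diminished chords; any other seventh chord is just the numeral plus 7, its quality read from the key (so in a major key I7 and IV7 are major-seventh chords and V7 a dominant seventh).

iiø7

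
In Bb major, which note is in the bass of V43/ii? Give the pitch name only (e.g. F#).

The applied chord V43/ii is rooted on G: G-B-D-F.
The figure 43 means second inversion — the fifth is in the bass.

D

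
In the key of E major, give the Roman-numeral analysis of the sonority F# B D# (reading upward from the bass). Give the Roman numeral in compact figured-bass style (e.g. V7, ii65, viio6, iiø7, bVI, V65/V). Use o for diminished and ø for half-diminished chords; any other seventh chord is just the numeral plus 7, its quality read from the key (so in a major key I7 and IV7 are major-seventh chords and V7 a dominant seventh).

V64

The pitches B-D#-F# form a major triad rooted on B.
In E major, B is the dominant; the diatonic major triad there is V.
With F# in the bass the chord is in second inversion, so the figured bass is 64.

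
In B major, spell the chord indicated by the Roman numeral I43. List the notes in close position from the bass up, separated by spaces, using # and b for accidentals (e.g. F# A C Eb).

F# A# B D#

In B major, the tonic is B, and the diatonic chord built there is a major seventh chord.
Stacking thirds from B gives B-D#-F#-A#.
The figured bass 43 indicates second inversion, placing the fifth (F#) in the bass: F#-A#-B-D#.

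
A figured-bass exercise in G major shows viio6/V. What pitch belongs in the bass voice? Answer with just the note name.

The applied chord viio6/V is rooted on C#: C#-E-G.
The figure 6 means first inversion — the third is in the bass.

E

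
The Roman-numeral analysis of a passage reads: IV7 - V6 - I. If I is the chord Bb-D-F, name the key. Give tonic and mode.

Bb major

The anchor chord is a major triad on Bb, labeled I.
If Bb is scale degree 1 and the mode makes that degree carry a major triad, the tonic is Bb and the mode is major.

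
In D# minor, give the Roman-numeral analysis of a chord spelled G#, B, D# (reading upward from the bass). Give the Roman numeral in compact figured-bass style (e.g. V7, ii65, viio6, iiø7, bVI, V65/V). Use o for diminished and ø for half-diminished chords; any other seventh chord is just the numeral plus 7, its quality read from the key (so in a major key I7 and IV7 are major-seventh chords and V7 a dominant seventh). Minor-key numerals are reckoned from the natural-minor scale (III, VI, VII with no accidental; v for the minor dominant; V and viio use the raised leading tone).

iv

The pitches G#-B-D# form a minor triad rooted on G#.
G# is scale degree 4 in D# minor, and a minor triad on that degree is written iv.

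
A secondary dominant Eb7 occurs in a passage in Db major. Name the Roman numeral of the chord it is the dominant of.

The chord is a dominant seventh chord on Eb.
A dominant resolves down a perfect fifth: Eb → Ab. In Db major, Ab is scale degree 5, i.e. V.

V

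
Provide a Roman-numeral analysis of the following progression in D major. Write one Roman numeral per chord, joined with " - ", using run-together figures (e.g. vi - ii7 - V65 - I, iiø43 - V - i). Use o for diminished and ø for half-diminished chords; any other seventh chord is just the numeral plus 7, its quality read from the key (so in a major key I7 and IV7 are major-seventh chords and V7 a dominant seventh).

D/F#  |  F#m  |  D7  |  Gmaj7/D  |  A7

I6 - iii - V7/IV - IV43 - V7

D/F#: root D is the tonic; major triad there is I6.
F#m: root F# is the mediant; minor triad there is iii.
D7: a dominant seventh chord on D, the applied dominant of IV → V7/IV.
Gmaj7/D has root G, degree 4 in D major, so IV43.
A7 has root A, degree 5 in D major, so V7.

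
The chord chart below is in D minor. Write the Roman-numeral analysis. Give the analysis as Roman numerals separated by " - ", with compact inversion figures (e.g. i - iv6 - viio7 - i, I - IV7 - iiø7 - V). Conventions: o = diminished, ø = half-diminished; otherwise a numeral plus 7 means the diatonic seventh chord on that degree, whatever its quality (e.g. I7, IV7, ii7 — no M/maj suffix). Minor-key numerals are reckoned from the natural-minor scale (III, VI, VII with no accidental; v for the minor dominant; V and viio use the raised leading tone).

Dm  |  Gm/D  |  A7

i - iv64 - V7

Dm: minor triad on D = scale degree 1 → i.
Gm/D has root G, degree 4 in D minor, so iv64.
A7: root A is the dominant; dominant seventh chord there is V7.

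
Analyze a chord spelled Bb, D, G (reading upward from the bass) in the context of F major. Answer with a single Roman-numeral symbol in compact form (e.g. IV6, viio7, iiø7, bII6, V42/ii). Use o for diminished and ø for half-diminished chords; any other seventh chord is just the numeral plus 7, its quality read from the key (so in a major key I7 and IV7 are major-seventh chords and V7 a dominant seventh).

Stacked in thirds the chord is G-Bb-D: a minor triad on G.
G is scale degree 2 in F major, and a minor triad on that degree is written ii.
With Bb in the bass the chord is in first inversion, so the figured bass is 6.

ii6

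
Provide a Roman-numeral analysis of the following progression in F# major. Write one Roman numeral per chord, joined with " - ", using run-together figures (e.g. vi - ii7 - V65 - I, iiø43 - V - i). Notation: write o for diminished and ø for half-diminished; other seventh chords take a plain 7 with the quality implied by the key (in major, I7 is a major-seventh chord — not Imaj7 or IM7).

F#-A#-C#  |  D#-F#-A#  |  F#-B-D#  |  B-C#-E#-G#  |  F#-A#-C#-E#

I - vi - IV64 - V42 - I7

F#-A#-C#: root F# is the tonic; major triad there is I.
D#-F#-A#: minor triad on D# = scale degree 6 → vi.
F#-B-D# has root B, degree 4 in F# major, so IV64.
B-C#-E#-G#: root C# is the dominant; dominant seventh chord there is V42.
F#-A#-C#-E#: major seventh chord on F# = scale degree 1 → I7.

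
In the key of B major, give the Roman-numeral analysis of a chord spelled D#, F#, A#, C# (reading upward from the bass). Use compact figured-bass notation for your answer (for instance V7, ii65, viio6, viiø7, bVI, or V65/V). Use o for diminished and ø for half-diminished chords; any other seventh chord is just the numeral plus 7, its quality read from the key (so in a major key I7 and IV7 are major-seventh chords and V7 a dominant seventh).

iii7

The pitches D#-F#-A#-C# form a minor seventh chord rooted on D#.
In B major, D# is the mediant; the diatonic minor seventh chord there is iii7.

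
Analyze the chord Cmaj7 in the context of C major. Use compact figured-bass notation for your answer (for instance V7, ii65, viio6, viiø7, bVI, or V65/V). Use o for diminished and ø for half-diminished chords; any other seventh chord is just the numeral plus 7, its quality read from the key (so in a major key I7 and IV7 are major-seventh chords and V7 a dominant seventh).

I7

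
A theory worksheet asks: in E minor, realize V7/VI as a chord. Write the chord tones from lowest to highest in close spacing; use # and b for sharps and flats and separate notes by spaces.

G B D F

V7/VI is a secondary dominant — the dominant seventh of VI. VI in E minor is C, so the applied chord's root is G, a perfect fifth above.
Building a dominant seventh chord on G gives G-B-D-F.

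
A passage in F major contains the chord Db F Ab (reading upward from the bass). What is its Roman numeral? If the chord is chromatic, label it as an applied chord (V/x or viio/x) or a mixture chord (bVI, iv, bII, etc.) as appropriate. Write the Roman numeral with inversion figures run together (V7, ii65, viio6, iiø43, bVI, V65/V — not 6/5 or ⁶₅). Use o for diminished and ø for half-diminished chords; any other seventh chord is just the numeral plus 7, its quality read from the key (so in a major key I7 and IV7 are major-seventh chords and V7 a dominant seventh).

bVI

Stacked in thirds the chord is Db-F-Ab: a major triad on Db.
Db is the lowered sixth degree of F major (diatonic 6 would be D). This is a major triad on the lowered sixth degree, borrowed from the parallel minor.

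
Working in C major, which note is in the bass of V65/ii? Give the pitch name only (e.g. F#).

C#

The applied chord V65/ii is rooted on A: A-C#-E-G.
The figure 65 means first inversion — the third is in the bass.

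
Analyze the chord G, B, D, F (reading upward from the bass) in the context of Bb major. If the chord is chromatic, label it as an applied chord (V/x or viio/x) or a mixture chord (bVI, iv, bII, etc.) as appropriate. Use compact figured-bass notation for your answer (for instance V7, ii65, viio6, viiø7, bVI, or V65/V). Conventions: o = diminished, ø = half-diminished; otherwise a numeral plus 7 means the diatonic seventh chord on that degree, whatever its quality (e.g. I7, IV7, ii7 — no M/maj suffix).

Stacked in thirds the chord is G-B-D-F: a dominant seventh chord on G.
G is not a diatonic chord root with this quality in Bb major, but it lies a perfect fifth above C (ii), so the chord functions as an applied dominant of ii.

V7/ii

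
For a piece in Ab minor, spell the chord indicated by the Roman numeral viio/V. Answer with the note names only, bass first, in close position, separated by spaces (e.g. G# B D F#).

viio/V is a secondary leading-tone chord. The target V is Eb in Ab minor; the applied chord is rooted a semitone below, on D.
Building a diminished triad on D gives D-F-Ab.

D F Ab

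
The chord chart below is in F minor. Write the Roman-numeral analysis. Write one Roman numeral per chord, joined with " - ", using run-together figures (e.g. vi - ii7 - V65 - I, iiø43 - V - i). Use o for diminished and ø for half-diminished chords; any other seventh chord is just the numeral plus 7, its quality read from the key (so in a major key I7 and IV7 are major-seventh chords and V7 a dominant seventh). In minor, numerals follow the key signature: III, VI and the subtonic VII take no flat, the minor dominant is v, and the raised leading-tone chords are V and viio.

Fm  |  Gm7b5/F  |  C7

i - iiø42 - V7

Fm: minor triad on F = scale degree 1 → i.
Gm7b5/F: half-diminished seventh chord on G = scale degree 2 → iiø42.
C7: root C is the dominant; dominant seventh chord there is V7.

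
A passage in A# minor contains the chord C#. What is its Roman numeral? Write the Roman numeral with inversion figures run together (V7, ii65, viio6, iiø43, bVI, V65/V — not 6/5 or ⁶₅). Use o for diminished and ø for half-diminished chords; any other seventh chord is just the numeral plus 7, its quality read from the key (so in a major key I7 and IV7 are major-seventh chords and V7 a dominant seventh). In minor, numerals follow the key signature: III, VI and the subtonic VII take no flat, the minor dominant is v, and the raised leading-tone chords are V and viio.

Stacked in thirds the chord is C#-E#-G#: a major triad on C#.
C# is scale degree 3 in A# minor, and a major triad on that degree is written III.

III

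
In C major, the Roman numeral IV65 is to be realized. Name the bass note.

IV in C major has root F; the chord is F-A-C-E.
The figure 65 means first inversion — the third is in the bass.

A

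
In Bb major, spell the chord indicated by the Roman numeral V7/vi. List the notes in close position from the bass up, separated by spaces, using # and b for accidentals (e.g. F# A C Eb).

D F# A C

V7/vi is a secondary dominant — the dominant seventh of vi. vi in Bb major is G, so the applied chord's root is D, a perfect fifth above.
Building a dominant seventh chord on D gives D-F#-A-C.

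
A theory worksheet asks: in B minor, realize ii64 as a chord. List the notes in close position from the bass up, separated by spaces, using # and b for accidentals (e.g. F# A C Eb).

G# C# E

Scale degree 2 in B minor is C#; here the chord built on it is altered to a minor triad. ii64 is the minor supertonic, borrowed from the parallel major (the Dorian ii).
So the chord is C#-E-G#.
The figured bass 64 indicates second inversion, placing the fifth (G#) in the bass: G#-C#-E.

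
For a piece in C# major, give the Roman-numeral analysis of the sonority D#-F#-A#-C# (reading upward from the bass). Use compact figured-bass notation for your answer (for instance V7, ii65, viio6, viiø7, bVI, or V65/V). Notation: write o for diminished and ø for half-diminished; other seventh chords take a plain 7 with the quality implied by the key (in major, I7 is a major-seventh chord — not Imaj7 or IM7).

Stacked in thirds the chord is D#-F#-A#-C#: a minor seventh chord on D#.
D# is scale degree 2 in C# major, and a minor seventh chord on that degree is written ii7.

ii7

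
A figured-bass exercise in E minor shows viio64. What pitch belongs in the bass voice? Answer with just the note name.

viio in E minor has root D#; the chord is D#-F#-A.
The figure 64 means second inversion — the fifth is in the bass.

A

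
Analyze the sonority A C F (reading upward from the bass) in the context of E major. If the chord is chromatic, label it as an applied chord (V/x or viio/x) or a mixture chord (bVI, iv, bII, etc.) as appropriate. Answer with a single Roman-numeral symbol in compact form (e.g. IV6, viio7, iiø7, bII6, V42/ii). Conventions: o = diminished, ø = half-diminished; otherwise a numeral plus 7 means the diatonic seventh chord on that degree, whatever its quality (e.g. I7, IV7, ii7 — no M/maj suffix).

bII6

The pitches F-A-C form a major triad rooted on F.
F is the lowered second degree of E major (diatonic 2 would be F#). This is the Neapolitan sixth — a major triad on the lowered second degree, here in its customary first inversion.
With A in the bass the chord is in first inversion, so the figured bass is 6.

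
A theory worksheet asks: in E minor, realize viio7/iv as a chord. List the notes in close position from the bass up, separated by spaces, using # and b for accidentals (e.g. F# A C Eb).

The slash marks an applied leading-tone chord: viio of iv. In E minor, iv is A, so the leading tone to it is G#, a half step below.
Building a fully diminished seventh chord on G# gives G#-B-D-F.

G# B D F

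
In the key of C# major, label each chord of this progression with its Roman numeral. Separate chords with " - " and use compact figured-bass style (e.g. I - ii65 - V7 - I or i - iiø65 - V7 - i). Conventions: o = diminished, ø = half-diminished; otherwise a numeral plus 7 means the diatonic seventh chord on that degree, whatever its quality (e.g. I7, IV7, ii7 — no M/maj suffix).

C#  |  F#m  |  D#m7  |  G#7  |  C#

C#: major triad on C# = scale degree 1 → I.
F#m: minor triad on F# — chromatic; iv (borrowed from the parallel minor).
D#m7 has root D#, degree 2 in C# major, so ii7.
G#7: root G# is the dominant; dominant seventh chord there is V7.
C#: root C# is the tonic; major triad there is I.

I - iv - ii7 - V7 - I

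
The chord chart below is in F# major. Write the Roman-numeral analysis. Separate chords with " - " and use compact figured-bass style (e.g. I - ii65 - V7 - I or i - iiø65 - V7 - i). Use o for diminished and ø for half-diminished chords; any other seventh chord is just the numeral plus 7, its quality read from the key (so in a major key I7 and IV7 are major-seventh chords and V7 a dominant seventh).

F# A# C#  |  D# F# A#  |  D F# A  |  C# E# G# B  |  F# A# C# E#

I - vi - bVI - V7 - I7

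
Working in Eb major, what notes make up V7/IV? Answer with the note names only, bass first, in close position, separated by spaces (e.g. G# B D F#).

V7/IV is a secondary dominant — the dominant seventh of IV. IV in Eb major is Ab, so the applied chord's root is Eb, a perfect fifth above.
Building a dominant seventh chord on Eb gives Eb-G-Bb-Db.

Eb G Bb Db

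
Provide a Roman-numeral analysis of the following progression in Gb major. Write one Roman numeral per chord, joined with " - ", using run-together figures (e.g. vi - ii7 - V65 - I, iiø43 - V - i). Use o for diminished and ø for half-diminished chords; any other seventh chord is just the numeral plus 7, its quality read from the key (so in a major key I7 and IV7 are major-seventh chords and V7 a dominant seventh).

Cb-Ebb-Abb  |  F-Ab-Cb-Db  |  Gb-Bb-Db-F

bII6 - V65 - I7

Cb-Ebb-Abb: major triad on Abb — chromatic; Abb is the lowered second degree, so this is the Neapolitan sixth, bII6 (third, Cb, in the bass — hence the 6).
F-Ab-Cb-Db: root Db is the dominant; dominant seventh chord there is V65.
Gb-Bb-Db-F: root Gb is the tonic; major seventh chord there is I7.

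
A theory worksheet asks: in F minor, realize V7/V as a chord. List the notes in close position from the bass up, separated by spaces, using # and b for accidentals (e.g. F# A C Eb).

G B D F

The slash means an applied dominant: we want the dominant of V. In F minor, V is C major, and its dominant is built on G.
Building a dominant seventh chord on G gives G-B-D-F.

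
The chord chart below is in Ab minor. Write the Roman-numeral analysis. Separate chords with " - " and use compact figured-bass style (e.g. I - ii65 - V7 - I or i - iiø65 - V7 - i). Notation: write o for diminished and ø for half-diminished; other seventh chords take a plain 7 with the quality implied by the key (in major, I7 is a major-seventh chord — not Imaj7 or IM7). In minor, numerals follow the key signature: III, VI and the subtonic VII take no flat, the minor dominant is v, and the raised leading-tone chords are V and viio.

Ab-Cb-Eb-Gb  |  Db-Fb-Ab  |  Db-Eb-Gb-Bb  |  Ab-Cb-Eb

i7 - iv - v42 - i

Ab-Cb-Eb-Gb: minor seventh chord on Ab = scale degree 1 → i7.
Db-Fb-Ab: root Db is the subdominant; minor triad there is iv.
Db-Eb-Gb-Bb: minor seventh chord on Eb = scale degree 5 → v42.
Ab-Cb-Eb: root Ab is the tonic; minor triad there is i.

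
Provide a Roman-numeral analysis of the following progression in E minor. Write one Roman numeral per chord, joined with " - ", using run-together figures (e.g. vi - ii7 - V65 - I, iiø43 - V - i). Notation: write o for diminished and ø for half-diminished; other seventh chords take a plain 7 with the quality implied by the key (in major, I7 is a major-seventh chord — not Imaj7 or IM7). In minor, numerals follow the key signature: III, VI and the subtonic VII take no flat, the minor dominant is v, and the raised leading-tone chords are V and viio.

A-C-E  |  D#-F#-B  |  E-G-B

A-C-E: root A is the subdominant; minor triad there is iv.
D#-F#-B: major triad on B = scale degree 5 → V6.
E-G-B: root E is the tonic; minor triad there is i.

iv - V6 - i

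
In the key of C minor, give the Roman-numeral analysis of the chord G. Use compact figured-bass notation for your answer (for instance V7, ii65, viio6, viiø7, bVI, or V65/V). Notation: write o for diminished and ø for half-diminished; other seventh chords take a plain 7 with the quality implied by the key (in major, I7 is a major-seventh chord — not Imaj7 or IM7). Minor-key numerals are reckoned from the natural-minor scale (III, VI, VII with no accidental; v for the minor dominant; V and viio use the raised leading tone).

V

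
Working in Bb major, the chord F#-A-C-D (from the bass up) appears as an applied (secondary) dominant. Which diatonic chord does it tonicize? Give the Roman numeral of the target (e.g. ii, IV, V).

vi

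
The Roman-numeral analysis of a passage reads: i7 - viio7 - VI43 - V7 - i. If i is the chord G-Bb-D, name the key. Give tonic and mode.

G minor

The chord Gm is a minor triad rooted on G; its label is i.
If G is scale degree 1 and the mode makes that degree carry a minor triad, the tonic is G and the mode is minor.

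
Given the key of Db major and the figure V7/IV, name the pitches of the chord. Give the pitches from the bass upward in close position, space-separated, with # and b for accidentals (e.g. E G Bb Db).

Db F Ab Cb

The slash means an applied dominant: we want the dominant of IV. In Db major, IV is Gb major, and its dominant is built on Db.
Building a dominant seventh chord on Db gives Db-F-Ab-Cb.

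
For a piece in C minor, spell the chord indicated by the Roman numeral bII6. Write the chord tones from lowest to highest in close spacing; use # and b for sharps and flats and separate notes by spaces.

F Ab Db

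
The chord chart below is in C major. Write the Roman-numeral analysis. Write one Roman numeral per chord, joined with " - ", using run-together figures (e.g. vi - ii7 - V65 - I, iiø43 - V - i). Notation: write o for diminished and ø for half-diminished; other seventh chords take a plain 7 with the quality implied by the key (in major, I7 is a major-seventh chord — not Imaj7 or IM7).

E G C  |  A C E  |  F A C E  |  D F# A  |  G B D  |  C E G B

I6 - vi - IV7 - V/V - V - I7

E-G-C: root C is the tonic; major triad there is I6.
A-C-E: root A is the submediant; minor triad there is vi.
F-A-C-E: root F is the subdominant; major seventh chord there is IV7.
D-F#-A is the secondary dominant of V (major triad on D): V/V.
G-B-D: major triad on G = scale degree 5 → V.
C-E-G-B: major seventh chord on C = scale degree 1 → I7.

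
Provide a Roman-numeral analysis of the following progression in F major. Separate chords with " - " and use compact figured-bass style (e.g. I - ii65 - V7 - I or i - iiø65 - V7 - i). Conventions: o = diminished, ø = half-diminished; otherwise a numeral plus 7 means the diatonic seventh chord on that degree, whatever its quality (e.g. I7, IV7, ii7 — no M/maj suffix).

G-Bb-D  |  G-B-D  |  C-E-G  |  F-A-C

ii - V/V - V - I

G-Bb-D: root G is the supertonic; minor triad there is ii.
G-B-D is the secondary dominant of V (major triad on G): V/V.
C-E-G has root C, degree 5 in F major, so V.
F-A-C: root F is the tonic; major triad there is I.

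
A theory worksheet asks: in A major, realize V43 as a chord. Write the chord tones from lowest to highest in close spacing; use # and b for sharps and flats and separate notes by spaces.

In A major, the dominant is E, and the diatonic chord built there is a dominant seventh chord.
Stacking thirds from E gives E-G#-B-D.
The figured bass 43 indicates second inversion, placing the fifth (B) in the bass: B-D-E-G#.

B D E G#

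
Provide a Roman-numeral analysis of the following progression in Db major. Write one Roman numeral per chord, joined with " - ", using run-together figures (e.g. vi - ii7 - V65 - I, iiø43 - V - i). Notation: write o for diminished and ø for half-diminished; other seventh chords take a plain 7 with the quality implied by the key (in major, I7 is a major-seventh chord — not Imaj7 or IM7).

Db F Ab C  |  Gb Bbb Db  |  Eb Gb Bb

I7 - iv - ii

Db-F-Ab-C: major seventh chord on Db = scale degree 1 → I7.
Gb-Bbb-Db is non-diatonic — iv, a mixture chord from Db minor.
Eb-Gb-Bb: minor triad on Eb = scale degree 2 → ii.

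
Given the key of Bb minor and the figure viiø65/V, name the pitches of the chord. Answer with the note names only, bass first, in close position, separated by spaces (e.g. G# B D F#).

G Bb D E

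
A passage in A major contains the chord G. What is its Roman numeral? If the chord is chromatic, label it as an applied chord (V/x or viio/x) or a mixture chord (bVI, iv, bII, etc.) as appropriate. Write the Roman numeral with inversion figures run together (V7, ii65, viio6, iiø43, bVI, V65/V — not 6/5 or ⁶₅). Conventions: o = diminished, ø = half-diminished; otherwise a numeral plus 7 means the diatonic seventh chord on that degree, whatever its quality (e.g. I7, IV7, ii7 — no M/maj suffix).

Stacked in thirds the chord is G-B-D: a major triad on G.
G is the lowered seventh degree of A major (diatonic 7 would be G#). This is a major triad on the lowered seventh degree (the subtonic), borrowed from the parallel minor.

bVII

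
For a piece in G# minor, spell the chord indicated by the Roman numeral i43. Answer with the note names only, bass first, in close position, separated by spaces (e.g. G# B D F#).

D# F# G# B

The numeral's case and figure indicate a minor seventh chord. In G# minor its root, scale degree 1, is G#.
That chord is spelled G#-B-D#-F#.
With the 43 figure the chord is in second inversion; from the bass D# upward in close position it reads D#-F#-G#-B.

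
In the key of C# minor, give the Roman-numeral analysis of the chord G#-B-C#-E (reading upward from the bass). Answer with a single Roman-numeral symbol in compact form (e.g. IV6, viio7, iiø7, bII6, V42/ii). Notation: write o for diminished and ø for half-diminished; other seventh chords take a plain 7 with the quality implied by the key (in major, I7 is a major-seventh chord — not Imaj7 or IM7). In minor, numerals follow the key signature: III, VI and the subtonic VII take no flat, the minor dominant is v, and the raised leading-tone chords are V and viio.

Stacked in thirds the chord is C#-E-G#-B: a minor seventh chord on C#.
C# is scale degree 1 in C# minor, and a minor seventh chord on that degree is written i7.
With G# in the bass the chord is in second inversion, so the figured bass is 43.

i43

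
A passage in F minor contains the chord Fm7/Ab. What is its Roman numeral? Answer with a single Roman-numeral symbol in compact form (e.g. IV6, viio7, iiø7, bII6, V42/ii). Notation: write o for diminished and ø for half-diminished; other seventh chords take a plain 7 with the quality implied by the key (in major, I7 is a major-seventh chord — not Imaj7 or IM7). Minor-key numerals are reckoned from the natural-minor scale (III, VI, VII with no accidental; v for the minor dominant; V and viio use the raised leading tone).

The pitches F-Ab-C-Eb form a minor seventh chord rooted on F.
F is scale degree 1 in F minor, and a minor seventh chord on that degree is written i7.
With Ab in the bass the chord is in first inversion, so the figured bass is 65.

i65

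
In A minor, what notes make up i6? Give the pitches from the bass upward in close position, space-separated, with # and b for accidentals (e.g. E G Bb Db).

C E A

The numeral's case and figure indicate a minor triad. In A minor its root, the first degree, is A.
Stacking thirds from A gives A-C-E.
The figured bass 6 indicates first inversion, placing the third (C) in the bass: C-E-A.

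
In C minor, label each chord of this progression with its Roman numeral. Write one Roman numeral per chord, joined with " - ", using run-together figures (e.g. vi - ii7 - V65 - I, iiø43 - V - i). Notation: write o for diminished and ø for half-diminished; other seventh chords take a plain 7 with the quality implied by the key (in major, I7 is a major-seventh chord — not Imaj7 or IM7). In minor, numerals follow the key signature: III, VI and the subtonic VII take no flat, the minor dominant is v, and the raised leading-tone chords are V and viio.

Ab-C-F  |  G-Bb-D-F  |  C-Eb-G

iv6 - v7 - i

Ab-C-F has root F, degree 4 in C minor, so iv6.
G-Bb-D-F: minor seventh chord on G = scale degree 5 → v7.
C-Eb-G has root C, degree 1 in C minor, so i.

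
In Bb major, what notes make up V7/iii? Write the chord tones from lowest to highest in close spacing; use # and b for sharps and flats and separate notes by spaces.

V7/iii is a secondary dominant — the dominant seventh of iii. iii in Bb major is D, so the applied chord's root is A, a perfect fifth above.
Building a dominant seventh chord on A gives A-C#-E-G.

A C# E G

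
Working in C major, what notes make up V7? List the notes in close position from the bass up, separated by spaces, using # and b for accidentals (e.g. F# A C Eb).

G B D F

The numeral's case and figure indicate a dominant seventh chord. In C major its root, the fifth degree, is G.
That chord is spelled G-B-D-F.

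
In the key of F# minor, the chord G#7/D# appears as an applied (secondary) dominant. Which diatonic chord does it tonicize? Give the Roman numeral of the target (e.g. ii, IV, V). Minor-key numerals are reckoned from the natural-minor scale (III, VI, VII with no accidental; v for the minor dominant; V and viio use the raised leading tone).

The chord is a dominant seventh chord on G#.
A dominant resolves down a perfect fifth: G# → C#. In F# minor, C# is scale degree 5, i.e. V.

V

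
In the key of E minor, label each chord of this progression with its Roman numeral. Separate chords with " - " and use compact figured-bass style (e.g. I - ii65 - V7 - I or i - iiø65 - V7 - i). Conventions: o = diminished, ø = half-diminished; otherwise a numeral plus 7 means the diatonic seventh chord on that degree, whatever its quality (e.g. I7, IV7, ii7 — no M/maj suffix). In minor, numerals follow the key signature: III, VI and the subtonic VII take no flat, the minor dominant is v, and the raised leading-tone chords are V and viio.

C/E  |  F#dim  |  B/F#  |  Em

VI6 - iio - V64 - i

C/E has root C, degree 6 in E minor, so VI6.
F#dim has root F#, degree 2 in E minor, so iio.
B/F#: root B is the dominant; major triad there is V64.
Em: root E is the tonic; minor triad there is i.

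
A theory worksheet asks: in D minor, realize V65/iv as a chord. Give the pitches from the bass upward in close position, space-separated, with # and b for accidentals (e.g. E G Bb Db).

The slash means an applied dominant: we want the dominant of iv. In D minor, iv is G minor, and its dominant is built on D.
Building a dominant seventh chord on D gives D-F#-A-C.
With the 65 figure the chord is in first inversion; from the bass F# upward in close position it reads F#-A-C-D.

F# A C D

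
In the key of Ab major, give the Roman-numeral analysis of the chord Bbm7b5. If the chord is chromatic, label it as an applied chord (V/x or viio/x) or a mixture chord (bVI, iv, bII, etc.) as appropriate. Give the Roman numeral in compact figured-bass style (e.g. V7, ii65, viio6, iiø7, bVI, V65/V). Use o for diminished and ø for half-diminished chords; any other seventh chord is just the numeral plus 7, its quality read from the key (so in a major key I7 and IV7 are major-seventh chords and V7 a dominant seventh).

The pitches Bb-Db-Fb-Ab form a half-diminished seventh chord rooted on Bb.
Bb is the second degree of Ab major. This is the half-diminished supertonic seventh, borrowed from the parallel minor.

iiø7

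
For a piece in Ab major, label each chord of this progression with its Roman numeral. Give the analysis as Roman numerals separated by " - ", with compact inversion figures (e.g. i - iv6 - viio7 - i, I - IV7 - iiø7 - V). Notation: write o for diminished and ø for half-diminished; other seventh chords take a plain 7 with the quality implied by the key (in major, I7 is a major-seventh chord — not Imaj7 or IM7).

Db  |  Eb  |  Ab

IV - V - I

Db: major triad on Db = scale degree 4 → IV.
Eb: major triad on Eb = scale degree 5 → V.
Ab: major triad on Ab = scale degree 1 → I.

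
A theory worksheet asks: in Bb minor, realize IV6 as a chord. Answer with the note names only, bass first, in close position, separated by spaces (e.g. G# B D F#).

G Bb Eb

IV6 is the major subdominant, borrowed from the parallel major. In Bb minor that root is Eb.
So the chord is Eb-G-Bb.
The figured bass 6 indicates first inversion, placing the third (G) in the bass: G-Bb-Eb.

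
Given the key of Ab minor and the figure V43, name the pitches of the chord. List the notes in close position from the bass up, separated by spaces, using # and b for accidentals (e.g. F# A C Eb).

In Ab minor, the dominant is Eb. The dominant is major (leading tone raised), so V is a dominant seventh chord.
That chord is spelled Eb-G-Bb-Db.
With the 43 figure the chord is in second inversion; from the bass Bb upward in close position it reads Bb-Db-Eb-G.

Bb Db Eb G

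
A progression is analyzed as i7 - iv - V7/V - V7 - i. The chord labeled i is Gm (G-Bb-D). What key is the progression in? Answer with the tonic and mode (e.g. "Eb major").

G minor

The anchor chord is a minor triad on G, labeled i.
If G is scale degree 1 and the mode makes that degree carry a minor triad, the tonic is G and the mode is minor.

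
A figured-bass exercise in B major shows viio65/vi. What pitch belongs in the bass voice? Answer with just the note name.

A#

The applied chord viio65/vi is rooted on F##: F##-A#-C#-E.
The figure 65 means first inversion — the third is in the bass.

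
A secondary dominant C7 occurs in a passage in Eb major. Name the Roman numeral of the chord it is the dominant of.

ii

The chord is a dominant seventh chord on C.
A dominant resolves down a perfect fifth: C → F. In Eb major, F is scale degree 2, i.e. ii.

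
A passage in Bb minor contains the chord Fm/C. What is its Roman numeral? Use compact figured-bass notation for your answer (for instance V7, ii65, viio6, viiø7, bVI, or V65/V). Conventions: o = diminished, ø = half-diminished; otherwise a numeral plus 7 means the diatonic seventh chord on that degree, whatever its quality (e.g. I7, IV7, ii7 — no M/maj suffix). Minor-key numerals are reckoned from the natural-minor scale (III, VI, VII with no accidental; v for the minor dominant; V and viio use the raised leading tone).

The pitches F-Ab-C form a minor triad rooted on F.
In Bb minor, F is the dominant; the diatonic minor triad there is v.
With C in the bass the chord is in second inversion, so the figured bass is 64.

v64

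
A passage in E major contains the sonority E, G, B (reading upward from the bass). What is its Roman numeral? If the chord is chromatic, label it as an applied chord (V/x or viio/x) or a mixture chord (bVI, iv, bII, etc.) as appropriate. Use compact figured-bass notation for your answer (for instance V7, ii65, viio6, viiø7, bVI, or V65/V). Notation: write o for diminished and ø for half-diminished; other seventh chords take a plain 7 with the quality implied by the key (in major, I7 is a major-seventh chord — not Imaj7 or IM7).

The pitches E-G-B form a minor triad rooted on E.
E is the first degree of E major. This is the minor tonic, borrowed from the parallel minor.

i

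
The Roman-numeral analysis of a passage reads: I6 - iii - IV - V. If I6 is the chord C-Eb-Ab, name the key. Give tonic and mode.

Ab major

I6 is given as C-Eb-Ab — a major triad with root Ab.
If Ab is scale degree 1 and the mode makes that degree carry a major triad, the tonic is Ab and the mode is major.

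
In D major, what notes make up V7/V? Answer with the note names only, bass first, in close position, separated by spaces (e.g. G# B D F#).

The slash means an applied dominant: we want the dominant of V. In D major, V is A major, and its dominant is built on E.
Building a dominant seventh chord on E gives E-G#-B-D.

E G# B D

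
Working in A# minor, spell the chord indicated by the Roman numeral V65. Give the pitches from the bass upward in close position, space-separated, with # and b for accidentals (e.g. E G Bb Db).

In A# minor, scale degree 5 is E#. The dominant is major (leading tone raised), so V is a dominant seventh chord.
That chord is spelled E#-G##-B#-D#.
With the 65 figure the chord is in first inversion; from the bass G## upward in close position it reads G##-B#-D#-E#.

G## B# D# E#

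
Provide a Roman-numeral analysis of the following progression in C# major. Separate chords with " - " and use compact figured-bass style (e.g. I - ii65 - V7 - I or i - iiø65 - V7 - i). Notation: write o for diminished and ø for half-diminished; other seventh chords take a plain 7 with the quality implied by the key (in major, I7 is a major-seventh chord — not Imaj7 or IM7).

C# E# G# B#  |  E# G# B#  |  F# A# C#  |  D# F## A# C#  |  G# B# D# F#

I7 - iii - IV - V7/V - V7

C#-E#-G#-B# has root C#, degree 1 in C# major, so I7.
E#-G#-B#: minor triad on E# = scale degree 3 → iii.
F#-A#-C# has root F#, degree 4 in C# major, so IV.
D#-F##-A#-C# is the secondary dominant of V (dominant seventh chord on D#): V7/V.
G#-B#-D#-F# has root G#, degree 5 in C# major, so V7.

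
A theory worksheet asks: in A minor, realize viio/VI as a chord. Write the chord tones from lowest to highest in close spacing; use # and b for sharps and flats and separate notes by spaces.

E G Bb

The slash marks an applied leading-tone chord: viio of VI. In A minor, VI is F, so the leading tone to it is E, a half step below.
Building a diminished triad on E gives E-G-Bb.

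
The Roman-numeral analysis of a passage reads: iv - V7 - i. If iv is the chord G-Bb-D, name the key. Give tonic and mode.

D minor

The anchor chord is a minor triad on G, labeled iv.
If G is scale degree 4 and the mode makes that degree carry a minor triad, the tonic is D and the mode is minor.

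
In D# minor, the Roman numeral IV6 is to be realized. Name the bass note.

B#

IV in D# minor has root G#; the chord is G#-B#-D#.
The figure 6 means first inversion — the third is in the bass.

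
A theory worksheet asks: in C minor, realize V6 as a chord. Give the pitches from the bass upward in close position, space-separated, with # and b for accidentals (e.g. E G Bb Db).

B D G

In C minor, the dominant is G. The dominant is major (leading tone raised), so V is a major triad.
That chord is spelled G-B-D.
The figured bass 6 indicates first inversion, placing the third (B) in the bass: B-D-G.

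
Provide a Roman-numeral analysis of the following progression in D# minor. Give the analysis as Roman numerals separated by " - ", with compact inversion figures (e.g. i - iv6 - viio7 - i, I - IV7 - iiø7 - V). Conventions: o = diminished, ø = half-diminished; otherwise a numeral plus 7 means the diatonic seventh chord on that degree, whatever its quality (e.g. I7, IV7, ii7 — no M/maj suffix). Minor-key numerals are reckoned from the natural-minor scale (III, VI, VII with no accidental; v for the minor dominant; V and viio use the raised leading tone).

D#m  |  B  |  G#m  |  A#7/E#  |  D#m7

i - VI - iv - V43 - i7

D#m has root D#, degree 1 in D# minor, so i.
B has root B, degree 6 in D# minor, so VI.
G#m: root G# is the subdominant; minor triad there is iv.
A#7/E# has root A#, degree 5 in D# minor, so V43.
D#m7 has root D#, degree 1 in D# minor, so i7.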